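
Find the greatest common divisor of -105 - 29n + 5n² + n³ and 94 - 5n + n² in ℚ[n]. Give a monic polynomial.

Euclidean algorithm in ℚ[n]:
  n³ + 5n² - 29n - 105 = (n + 10)(n² - 5n + 94) + (-73n - 1045)
  n² - 5n + 94 = (-(1/73)n + 1410/5329)(-73n - 1045) + (1974376/5329)
  -73n - 1045 = (-(389017/1974376)n - 5568805/1974376)(1974376/5329) + (0)
The last nonzero remainder is the constant 1974376/5329, so the polynomials are coprime and gcd = 1.

1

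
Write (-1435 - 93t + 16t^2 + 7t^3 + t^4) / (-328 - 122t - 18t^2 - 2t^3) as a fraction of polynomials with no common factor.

(35 - 2t - t^2)/(8 + 2t)

Euclidean algorithm in ℚ[t]:
  t^4 + 7t^3 + 16t^2 - 93t - 1435 = (-(1/2)t + 1)(-2t^3 - 18t^2 - 122t - 328) + (-27t^2 - 135t - 1107)
  -2t^3 - 18t^2 - 122t - 328 = ((2/27)t + 8/27)(-27t^2 - 135t - 1107) + (0)
Last nonzero remainder: -27t^2 - 135t - 1107. Dividing through by -27 gives the monic gcd t^2 + 5t + 41.
Cancel t^2 + 5t + 41 from numerator and denominator to get the reduced form.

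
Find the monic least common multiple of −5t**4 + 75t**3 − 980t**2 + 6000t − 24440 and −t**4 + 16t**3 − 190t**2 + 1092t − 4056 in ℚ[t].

Apply the Euclidean algorithm:
  −5t**4 + 75t**3 − 980t**2 + 6000t − 24440 = (5)(−t**4 + 16t**3 − 190t**2 + 1092t − 4056) + (−5t**3 − 30t**2 + 540t − 4160)
  −t**4 + 16t**3 − 190t**2 + 1092t − 4056 = ((1/5)t − 22/5)(−5t**3 − 30t**2 + 540t − 4160) + (−430t**2 + 4300t − 22360)
  −5t**3 − 30t**2 + 540t − 4160 = ((1/86)t + 8/43)(−430t**2 + 4300t − 22360) + (0)
Last nonzero remainder: −430t**2 + 4300t − 22360. Dividing through by −430 gives the monic gcd t**2 − 10t + 52.
Then lcm(f, g) = f·g / gcd(f, g); expanding and making the result monic gives the answer.

t**6 − 21t**5 + 364t**4 − 3546t**3 + 27376t**2 − 122928t + 381264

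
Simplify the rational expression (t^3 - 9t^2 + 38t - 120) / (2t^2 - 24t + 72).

(t^2 - 3t + 20)/(2t - 12)

Euclidean algorithm in ℚ[t]:
  t^3 - 9t^2 + 38t - 120 = ((1/2)t + 3/2)(2t^2 - 24t + 72) + (38t - 228)
  2t^2 - 24t + 72 = ((1/19)t - 6/19)(38t - 228) + (0)
Last nonzero remainder: 38t - 228. Dividing through by 38 gives the monic gcd t - 6.
Cancel t - 6 from numerator and denominator to get the reduced form.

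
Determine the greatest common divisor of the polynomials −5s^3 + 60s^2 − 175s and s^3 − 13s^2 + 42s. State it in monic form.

s^2 − 7s

Apply the Euclidean algorithm:
  −5s^3 + 60s^2 − 175s = (−5)(s^3 − 13s^2 + 42s) + (−5s^2 + 35s)
  s^3 − 13s^2 + 42s = (−(1/5)s + 6/5)(−5s^2 + 35s) + (0)
Last nonzero remainder: −5s^2 + 35s. Dividing through by −5 gives the monic gcd s^2 − 7s.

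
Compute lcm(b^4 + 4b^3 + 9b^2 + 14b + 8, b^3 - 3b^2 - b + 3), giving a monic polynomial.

b^6 - 4b^4 - 10b^3 - 21b^2 + 10b + 24

Euclidean algorithm in ℚ[b]:
  b^4 + 4b^3 + 9b^2 + 14b + 8 = (b + 7)(b^3 - 3b^2 - b + 3) + (31b^2 + 18b - 13)
  b^3 - 3b^2 - b + 3 = ((1/31)b - 111/961)(31b^2 + 18b - 13) + ((1440/961)b + 1440/961)
  31b^2 + 18b - 13 = ((29791/1440)b - 12493/1440)((1440/961)b + 1440/961) + (0)
Last nonzero remainder: (1440/961)b + 1440/961. Dividing through by 1440/961 gives the monic gcd b + 1.
Then lcm(f, g) = f·g / gcd(f, g); expanding and making the result monic gives the answer.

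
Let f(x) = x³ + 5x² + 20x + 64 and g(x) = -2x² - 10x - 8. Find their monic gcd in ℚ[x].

Euclidean algorithm in ℚ[x]:
  x³ + 5x² + 20x + 64 = (-(1/2)x)(-2x² - 10x - 8) + (16x + 64)
  -2x² - 10x - 8 = (-(1/8)x - 1/8)(16x + 64) + (0)
Last nonzero remainder: 16x + 64. Dividing through by 16 gives the monic gcd x + 4.

x + 4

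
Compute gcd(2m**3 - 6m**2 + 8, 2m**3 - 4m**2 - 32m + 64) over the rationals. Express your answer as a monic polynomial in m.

By polynomial division,
  2m**3 - 6m**2 + 8 = (2m**3 - 4m**2 - 32m + 64) + (-2m**2 + 32m - 56)
  2m**3 - 4m**2 - 32m + 64 = (-m - 14)(-2m**2 + 32m - 56) + (360m - 720)
  -2m**2 + 32m - 56 = (-(1/180)m + 7/90)(360m - 720) + (0)
Last nonzero remainder: 360m - 720. Dividing through by 360 gives the monic gcd m - 2.

m - 2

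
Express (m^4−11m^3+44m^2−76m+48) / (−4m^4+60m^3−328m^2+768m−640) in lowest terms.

(−m^2+5m−6)/(4m^2−36m+80)

By polynomial division,
  m^4−11m^3+44m^2−76m+48 = (−1/4)(−4m^4+60m^3−328m^2+768m−640) + (4m^3−38m^2+116m−112)
  −4m^4+60m^3−328m^2+768m−640 = (−m+11/2)(4m^3−38m^2+116m−112) + (−3m^2+18m−24)
  4m^3−38m^2+116m−112 = (−(4/3)m+14/3)(−3m^2+18m−24) + (0)
Last nonzero remainder: −3m^2+18m−24. Dividing through by −3 gives the monic gcd m^2−6m+8.
Cancel m^2−6m+8 from numerator and denominator to get the reduced form.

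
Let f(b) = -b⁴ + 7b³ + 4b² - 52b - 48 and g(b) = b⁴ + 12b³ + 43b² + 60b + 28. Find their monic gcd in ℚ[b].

b² + 3b + 2

Euclidean algorithm in ℚ[b]:
  -b⁴ + 7b³ + 4b² - 52b - 48 = (-1)(b⁴ + 12b³ + 43b² + 60b + 28) + (19b³ + 47b² + 8b - 20)
  b⁴ + 12b³ + 43b² + 60b + 28 = ((1/19)b + 181/361)(19b³ + 47b² + 8b - 20) + ((6864/361)b² + (20592/361)b + 13728/361)
  19b³ + 47b² + 8b - 20 = ((6859/6864)b - 1805/3432)((6864/361)b² + (20592/361)b + 13728/361) + (0)
Last nonzero remainder: (6864/361)b² + (20592/361)b + 13728/361. Dividing through by 6864/361 gives the monic gcd b² + 3b + 2.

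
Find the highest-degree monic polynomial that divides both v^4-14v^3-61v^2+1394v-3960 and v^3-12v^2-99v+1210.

v^2-v-110

By polynomial division,
  v^4-14v^3-61v^2+1394v-3960 = (v-2)(v^3-12v^2-99v+1210) + (14v^2-14v-1540)
  v^3-12v^2-99v+1210 = ((1/14)v-11/14)(14v^2-14v-1540) + (0)
Last nonzero remainder: 14v^2-14v-1540. Dividing through by 14 gives the monic gcd v^2-v-110.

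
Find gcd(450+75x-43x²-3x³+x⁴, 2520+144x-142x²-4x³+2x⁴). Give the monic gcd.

-30-x+x²

Euclidean algorithm in ℚ[x]:
  x⁴-3x³-43x²+75x+450 = (1/2)(2x⁴-4x³-142x²+144x+2520) + (-x³+28x²+3x-810)
  2x⁴-4x³-142x²+144x+2520 = (-2x-52)(-x³+28x²+3x-810) + (1320x²-1320x-39600)
  -x³+28x²+3x-810 = (-(1/1320)x+9/440)(1320x²-1320x-39600) + (0)
Last nonzero remainder: 1320x²-1320x-39600. Dividing through by 1320 gives the monic gcd x²-x-30.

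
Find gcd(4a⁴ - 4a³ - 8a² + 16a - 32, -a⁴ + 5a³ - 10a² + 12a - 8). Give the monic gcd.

a³ - 3a² + 4a - 4

By polynomial division,
  4a⁴ - 4a³ - 8a² + 16a - 32 = (-4)(-a⁴ + 5a³ - 10a² + 12a - 8) + (16a³ - 48a² + 64a - 64)
  -a⁴ + 5a³ - 10a² + 12a - 8 = (-(1/16)a + 1/8)(16a³ - 48a² + 64a - 64) + (0)
Last nonzero remainder: 16a³ - 48a² + 64a - 64. Dividing through by 16 gives the monic gcd a³ - 3a² + 4a - 4.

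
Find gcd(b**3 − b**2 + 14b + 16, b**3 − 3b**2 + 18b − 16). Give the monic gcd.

b**2 − 2b + 16

Apply the Euclidean algorithm:
  b**3 − b**2 + 14b + 16 = (b**3 − 3b**2 + 18b − 16) + (2b**2 − 4b + 32)
  b**3 − 3b**2 + 18b − 16 = ((1/2)b − 1/2)(2b**2 − 4b + 32) + (0)
Last nonzero remainder: 2b**2 − 4b + 32. Dividing through by 2 gives the monic gcd b**2 − 2b + 16.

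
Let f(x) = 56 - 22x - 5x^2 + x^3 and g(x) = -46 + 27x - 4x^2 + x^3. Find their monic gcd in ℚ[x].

Euclidean algorithm in ℚ[x]:
  x^3 - 5x^2 - 22x + 56 = (x^3 - 4x^2 + 27x - 46) + (-x^2 - 49x + 102)
  x^3 - 4x^2 + 27x - 46 = (-x + 53)(-x^2 - 49x + 102) + (2726x - 5452)
  -x^2 - 49x + 102 = (-(1/2726)x - 51/2726)(2726x - 5452) + (0)
Last nonzero remainder: 2726x - 5452. Dividing through by 2726 gives the monic gcd x - 2.

-2 + x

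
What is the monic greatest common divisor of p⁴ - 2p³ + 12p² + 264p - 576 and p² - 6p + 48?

p² - 6p + 48

By polynomial division,
  p⁴ - 2p³ + 12p² + 264p - 576 = (p² + 4p - 12)(p² - 6p + 48) + (0)
The last nonzero remainder p² - 6p + 48 is already monic.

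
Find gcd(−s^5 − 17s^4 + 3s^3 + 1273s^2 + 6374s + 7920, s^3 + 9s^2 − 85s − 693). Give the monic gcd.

By polynomial division,
  −s^5 − 17s^4 + 3s^3 + 1273s^2 + 6374s + 7920 = (−s^2 − 8s − 10)(s^3 + 9s^2 − 85s − 693) + (−10s^2 − 20s + 990)
  s^3 + 9s^2 − 85s − 693 = (−(1/10)s − 7/10)(−10s^2 − 20s + 990) + (0)
Last nonzero remainder: −10s^2 − 20s + 990. Dividing through by −10 gives the monic gcd s^2 + 2s − 99.

s^2 + 2s − 99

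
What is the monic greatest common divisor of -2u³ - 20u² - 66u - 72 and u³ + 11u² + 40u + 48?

u² + 7u + 12

Apply the Euclidean algorithm:
  -2u³ - 20u² - 66u - 72 = (-2)(u³ + 11u² + 40u + 48) + (2u² + 14u + 24)
  u³ + 11u² + 40u + 48 = ((1/2)u + 2)(2u² + 14u + 24) + (0)
Last nonzero remainder: 2u² + 14u + 24. Dividing through by 2 gives the monic gcd u² + 7u + 12.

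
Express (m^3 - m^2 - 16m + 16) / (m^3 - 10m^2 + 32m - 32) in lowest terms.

(m^2 + 3m - 4)/(m^2 - 6m + 8)

Repeated division with remainder:
  m^3 - m^2 - 16m + 16 = (m^3 - 10m^2 + 32m - 32) + (9m^2 - 48m + 48)
  m^3 - 10m^2 + 32m - 32 = ((1/9)m - 14/27)(9m^2 - 48m + 48) + ((16/9)m - 64/9)
  9m^2 - 48m + 48 = ((81/16)m - 27/4)((16/9)m - 64/9) + (0)
Last nonzero remainder: (16/9)m - 64/9. Dividing through by 16/9 gives the monic gcd m - 4.
Cancel m - 4 from numerator and denominator to get the reduced form.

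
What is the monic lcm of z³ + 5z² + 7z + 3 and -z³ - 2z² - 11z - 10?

z⁵ + 6z⁴ + 22z³ + 60z² + 73z + 30

Euclidean algorithm in ℚ[z]:
  z³ + 5z² + 7z + 3 = (-1)(-z³ - 2z² - 11z - 10) + (3z² - 4z - 7)
  -z³ - 2z² - 11z - 10 = (-(1/3)z - 10/9)(3z² - 4z - 7) + (-(160/9)z - 160/9)
  3z² - 4z - 7 = (-(27/160)z + 63/160)(-(160/9)z - 160/9) + (0)
Last nonzero remainder: -(160/9)z - 160/9. Dividing through by -160/9 gives the monic gcd z + 1.
Then lcm(f, g) = f·g / gcd(f, g); expanding and making the result monic gives the answer.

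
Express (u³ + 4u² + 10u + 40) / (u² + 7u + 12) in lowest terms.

(u² + 10)/(u + 3)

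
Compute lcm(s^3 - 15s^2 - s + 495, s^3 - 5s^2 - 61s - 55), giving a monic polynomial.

s^4 - 14s^3 - 16s^2 + 494s + 495

Euclidean algorithm in ℚ[s]:
  s^3 - 15s^2 - s + 495 = (s^3 - 5s^2 - 61s - 55) + (-10s^2 + 60s + 550)
  s^3 - 5s^2 - 61s - 55 = (-(1/10)s - 1/10)(-10s^2 + 60s + 550) + (0)
Last nonzero remainder: -10s^2 + 60s + 550. Dividing through by -10 gives the monic gcd s^2 - 6s - 55.
Then lcm(f, g) = f·g / gcd(f, g); expanding and making the result monic gives the answer.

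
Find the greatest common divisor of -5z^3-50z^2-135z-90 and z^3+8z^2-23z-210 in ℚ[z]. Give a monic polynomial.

By polynomial division,
  -5z^3-50z^2-135z-90 = (-5)(z^3+8z^2-23z-210) + (-10z^2-250z-1140)
  z^3+8z^2-23z-210 = (-(1/10)z+17/10)(-10z^2-250z-1140) + (288z+1728)
  -10z^2-250z-1140 = (-(5/144)z-95/144)(288z+1728) + (0)
Last nonzero remainder: 288z+1728. Dividing through by 288 gives the monic gcd z+6.

z+6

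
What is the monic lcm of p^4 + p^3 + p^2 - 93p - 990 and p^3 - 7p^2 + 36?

By polynomial division,
  p^4 + p^3 + p^2 - 93p - 990 = (p + 8)(p^3 - 7p^2 + 36) + (57p^2 - 129p - 1278)
  p^3 - 7p^2 + 36 = ((1/57)p - 30/361)(57p^2 - 129p - 1278) + ((4224/361)p - 25344/361)
  57p^2 - 129p - 1278 = ((6859/1408)p + 25631/1408)((4224/361)p - 25344/361) + (0)
Last nonzero remainder: (4224/361)p - 25344/361. Dividing through by 4224/361 gives the monic gcd p - 6.
Then lcm(f, g) = f·g / gcd(f, g); expanding and making the result monic gives the answer.

p^6 - 6p^4 - 100p^3 - 903p^2 + 1548p + 5940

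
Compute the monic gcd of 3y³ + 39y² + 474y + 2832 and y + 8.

y + 8

Euclidean algorithm in ℚ[y]:
  3y³ + 39y² + 474y + 2832 = (3y² + 15y + 354)(y + 8) + (0)
The last nonzero remainder y + 8 is already monic.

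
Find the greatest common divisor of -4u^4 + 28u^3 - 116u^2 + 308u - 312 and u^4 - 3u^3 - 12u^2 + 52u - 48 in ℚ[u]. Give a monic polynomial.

u^2 - 5u + 6

Repeated division with remainder:
  -4u^4 + 28u^3 - 116u^2 + 308u - 312 = (-4)(u^4 - 3u^3 - 12u^2 + 52u - 48) + (16u^3 - 164u^2 + 516u - 504)
  u^4 - 3u^3 - 12u^2 + 52u - 48 = ((1/16)u + 29/64)(16u^3 - 164u^2 + 516u - 504) + ((481/16)u^2 - (2405/16)u + 1443/8)
  16u^3 - 164u^2 + 516u - 504 = ((256/481)u - 1344/481)((481/16)u^2 - (2405/16)u + 1443/8) + (0)
Last nonzero remainder: (481/16)u^2 - (2405/16)u + 1443/8. Dividing through by 481/16 gives the monic gcd u^2 - 5u + 6.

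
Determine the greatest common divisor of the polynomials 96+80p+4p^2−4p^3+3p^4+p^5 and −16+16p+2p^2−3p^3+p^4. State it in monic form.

16−2p^2+p^3

Euclidean algorithm in ℚ[p]:
  p^5+3p^4−4p^3+4p^2+80p+96 = (p+6)(p^4−3p^3+2p^2+16p−16) + (12p^3−24p^2+192)
  p^4−3p^3+2p^2+16p−16 = ((1/12)p−1/12)(12p^3−24p^2+192) + (0)
Last nonzero remainder: 12p^3−24p^2+192. Dividing through by 12 gives the monic gcd p^3−2p^2+16.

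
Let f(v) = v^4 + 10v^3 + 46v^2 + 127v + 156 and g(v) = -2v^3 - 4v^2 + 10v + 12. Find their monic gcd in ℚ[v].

v + 3

By polynomial division,
  v^4 + 10v^3 + 46v^2 + 127v + 156 = (-(1/2)v - 4)(-2v^3 - 4v^2 + 10v + 12) + (35v^2 + 173v + 204)
  -2v^3 - 4v^2 + 10v + 12 = (-(2/35)v + 206/1225)(35v^2 + 173v + 204) + (-(9108/1225)v - 27324/1225)
  35v^2 + 173v + 204 = (-(42875/9108)v - 20825/2277)(-(9108/1225)v - 27324/1225) + (0)
Last nonzero remainder: -(9108/1225)v - 27324/1225. Dividing through by -9108/1225 gives the monic gcd v + 3.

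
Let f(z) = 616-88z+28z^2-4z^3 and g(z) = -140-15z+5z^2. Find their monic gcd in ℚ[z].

-7+z

Apply the Euclidean algorithm:
  -4z^3+28z^2-88z+616 = (-(4/5)z+16/5)(5z^2-15z-140) + (-152z+1064)
  5z^2-15z-140 = (-(5/152)z-5/38)(-152z+1064) + (0)
Last nonzero remainder: -152z+1064. Dividing through by -152 gives the monic gcd z-7.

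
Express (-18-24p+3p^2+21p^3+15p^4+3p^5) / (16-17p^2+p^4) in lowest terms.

Repeated division with remainder:
  3p^5+15p^4+21p^3+3p^2-24p-18 = (3p+15)(p^4-17p^2+16) + (72p^3+258p^2-72p-258)
  p^4-17p^2+16 = ((1/72)p-43/864)(72p^3+258p^2-72p-258) + (-(455/144)p^2+455/144)
  72p^3+258p^2-72p-258 = (-(10368/455)p-37152/455)(-(455/144)p^2+455/144) + (0)
Last nonzero remainder: -(455/144)p^2+455/144. Dividing through by -455/144 gives the monic gcd p^2-1.
Cancel p^2-1 from numerator and denominator to get the reduced form.

(18+24p+15p^2+3p^3)/(-16+p^2)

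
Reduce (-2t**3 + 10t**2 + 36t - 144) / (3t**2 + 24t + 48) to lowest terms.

(-2t**2 + 18t - 36)/(3t + 12)

Apply the Euclidean algorithm:
  -2t**3 + 10t**2 + 36t - 144 = (-(2/3)t + 26/3)(3t**2 + 24t + 48) + (-140t - 560)
  3t**2 + 24t + 48 = (-(3/140)t - 3/35)(-140t - 560) + (0)
Last nonzero remainder: -140t - 560. Dividing through by -140 gives the monic gcd t + 4.
Cancel t + 4 from numerator and denominator to get the reduced form.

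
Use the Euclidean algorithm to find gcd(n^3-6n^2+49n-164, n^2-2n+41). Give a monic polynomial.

n^2-2n+41

Euclidean algorithm in ℚ[n]:
  n^3-6n^2+49n-164 = (n-4)(n^2-2n+41) + (0)
The last nonzero remainder n^2-2n+41 is already monic.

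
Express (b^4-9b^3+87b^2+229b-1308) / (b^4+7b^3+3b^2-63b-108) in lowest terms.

(b^2-10b+109)/(b^2+6b+9)

By polynomial division,
  b^4-9b^3+87b^2+229b-1308 = (b^4+7b^3+3b^2-63b-108) + (-16b^3+84b^2+292b-1200)
  b^4+7b^3+3b^2-63b-108 = (-(1/16)b-49/64)(-16b^3+84b^2+292b-1200) + ((1369/16)b^2+(1369/16)b-4107/4)
  -16b^3+84b^2+292b-1200 = (-(256/1369)b+1600/1369)((1369/16)b^2+(1369/16)b-4107/4) + (0)
Last nonzero remainder: (1369/16)b^2+(1369/16)b-4107/4. Dividing through by 1369/16 gives the monic gcd b^2+b-12.
Cancel b^2+b-12 from numerator and denominator to get the reduced form.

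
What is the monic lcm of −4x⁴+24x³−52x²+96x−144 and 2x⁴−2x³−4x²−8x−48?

By polynomial division,
  −4x⁴+24x³−52x²+96x−144 = (−2)(2x⁴−2x³−4x²−8x−48) + (20x³−60x²+80x−240)
  2x⁴−2x³−4x²−8x−48 = ((1/10)x+1/5)(20x³−60x²+80x−240) + (0)
Last nonzero remainder: 20x³−60x²+80x−240. Dividing through by 20 gives the monic gcd x³−3x²+4x−12.
Then lcm(f, g) = f·g / gcd(f, g); expanding and making the result monic gives the answer.

x⁵−4x⁴+x³+2x²−12x+72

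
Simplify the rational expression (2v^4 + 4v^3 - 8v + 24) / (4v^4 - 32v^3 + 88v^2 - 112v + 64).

(v^2 + 4v + 6)/(2v^2 - 12v + 16)

Apply the Euclidean algorithm:
  2v^4 + 4v^3 - 8v + 24 = (1/2)(4v^4 - 32v^3 + 88v^2 - 112v + 64) + (20v^3 - 44v^2 + 48v - 8)
  4v^4 - 32v^3 + 88v^2 - 112v + 64 = ((1/5)v - 29/25)(20v^3 - 44v^2 + 48v - 8) + ((684/25)v^2 - (1368/25)v + 1368/25)
  20v^3 - 44v^2 + 48v - 8 = ((125/171)v - 25/171)((684/25)v^2 - (1368/25)v + 1368/25) + (0)
Last nonzero remainder: (684/25)v^2 - (1368/25)v + 1368/25. Dividing through by 684/25 gives the monic gcd v^2 - 2v + 2.
Cancel v^2 - 2v + 2 from numerator and denominator to get the reduced form.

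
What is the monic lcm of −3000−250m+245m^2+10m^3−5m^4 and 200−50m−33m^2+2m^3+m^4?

−1200+500m+148m^2−45m^3−4m^4+m^5

Apply the Euclidean algorithm:
  −5m^4+10m^3+245m^2−250m−3000 = (−5)(m^4+2m^3−33m^2−50m+200) + (20m^3+80m^2−500m−2000)
  m^4+2m^3−33m^2−50m+200 = ((1/20)m−1/10)(20m^3+80m^2−500m−2000) + (0)
Last nonzero remainder: 20m^3+80m^2−500m−2000. Dividing through by 20 gives the monic gcd m^3+4m^2−25m−100.
Then lcm(f, g) = f·g / gcd(f, g); expanding and making the result monic gives the answer.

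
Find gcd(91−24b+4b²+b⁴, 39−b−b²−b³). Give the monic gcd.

Repeated division with remainder:
  b⁴+4b²−24b+91 = (−b+1)(−b³−b²−b+39) + (4b²+16b+52)
  −b³−b²−b+39 = (−(1/4)b+3/4)(4b²+16b+52) + (0)
Last nonzero remainder: 4b²+16b+52. Dividing through by 4 gives the monic gcd b²+4b+13.

13+4b+b²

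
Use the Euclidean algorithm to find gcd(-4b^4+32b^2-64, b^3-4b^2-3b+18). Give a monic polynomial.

b+2

Repeated division with remainder:
  -4b^4+32b^2-64 = (-4b-16)(b^3-4b^2-3b+18) + (-44b^2+24b+224)
  b^3-4b^2-3b+18 = (-(1/44)b+19/242)(-44b^2+24b+224) + ((25/121)b+50/121)
  -44b^2+24b+224 = (-(5324/25)b+13552/25)((25/121)b+50/121) + (0)
Last nonzero remainder: (25/121)b+50/121. Dividing through by 25/121 gives the monic gcd b+2.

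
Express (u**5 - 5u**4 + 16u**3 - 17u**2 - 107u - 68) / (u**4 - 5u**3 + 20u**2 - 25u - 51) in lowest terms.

Euclidean algorithm in ℚ[u]:
  u**5 - 5u**4 + 16u**3 - 17u**2 - 107u - 68 = (u)(u**4 - 5u**3 + 20u**2 - 25u - 51) + (-4u**3 + 8u**2 - 56u - 68)
  u**4 - 5u**3 + 20u**2 - 25u - 51 = (-(1/4)u + 3/4)(-4u**3 + 8u**2 - 56u - 68) + (0)
Last nonzero remainder: -4u**3 + 8u**2 - 56u - 68. Dividing through by -4 gives the monic gcd u**3 - 2u**2 + 14u + 17.
Cancel u**3 - 2u**2 + 14u + 17 from numerator and denominator to get the reduced form.

(u**2 - 3u - 4)/(u - 3)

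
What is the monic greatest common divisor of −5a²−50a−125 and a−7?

Repeated division with remainder:
  −5a²−50a−125 = (−5a−85)(a−7) + (−720)
  a−7 = (−(1/720)a+7/720)(−720) + (0)
The last nonzero remainder is the constant −720, so the polynomials are coprime and gcd = 1.

1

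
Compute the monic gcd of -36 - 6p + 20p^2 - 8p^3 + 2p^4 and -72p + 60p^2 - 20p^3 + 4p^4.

Euclidean algorithm in ℚ[p]:
  2p^4 - 8p^3 + 20p^2 - 6p - 36 = (1/2)(4p^4 - 20p^3 + 60p^2 - 72p) + (2p^3 - 10p^2 + 30p - 36)
  4p^4 - 20p^3 + 60p^2 - 72p = (2p)(2p^3 - 10p^2 + 30p - 36) + (0)
Last nonzero remainder: 2p^3 - 10p^2 + 30p - 36. Dividing through by 2 gives the monic gcd p^3 - 5p^2 + 15p - 18.

-18 + 15p - 5p^2 + p^3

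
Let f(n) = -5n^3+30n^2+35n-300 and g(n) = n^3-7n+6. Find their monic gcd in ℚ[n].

n+3

Apply the Euclidean algorithm:
  -5n^3+30n^2+35n-300 = (-5)(n^3-7n+6) + (30n^2-270)
  n^3-7n+6 = ((1/30)n)(30n^2-270) + (2n+6)
  30n^2-270 = (15n-45)(2n+6) + (0)
Last nonzero remainder: 2n+6. Dividing through by 2 gives the monic gcd n+3.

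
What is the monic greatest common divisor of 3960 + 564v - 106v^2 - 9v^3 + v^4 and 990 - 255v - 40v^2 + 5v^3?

-66 - 5v + v^2

Euclidean algorithm in ℚ[v]:
  v^4 - 9v^3 - 106v^2 + 564v + 3960 = ((1/5)v - 1/5)(5v^3 - 40v^2 - 255v + 990) + (-63v^2 + 315v + 4158)
  5v^3 - 40v^2 - 255v + 990 = (-(5/63)v + 5/21)(-63v^2 + 315v + 4158) + (0)
Last nonzero remainder: -63v^2 + 315v + 4158. Dividing through by -63 gives the monic gcd v^2 - 5v - 66.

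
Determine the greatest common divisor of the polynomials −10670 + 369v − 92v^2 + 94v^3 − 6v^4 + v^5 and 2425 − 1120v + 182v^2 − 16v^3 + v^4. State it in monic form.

−485 + 127v − 11v^2 + v^3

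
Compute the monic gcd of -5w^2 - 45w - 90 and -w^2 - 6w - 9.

w + 3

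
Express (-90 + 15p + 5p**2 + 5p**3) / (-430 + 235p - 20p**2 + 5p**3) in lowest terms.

(9 + 3p + p**2)/(43 - 2p + p**2)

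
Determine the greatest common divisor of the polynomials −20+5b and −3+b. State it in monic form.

Apply the Euclidean algorithm:
  5b−20 = (5)(b−3) + (−5)
  b−3 = (−(1/5)b+3/5)(−5) + (0)
The last nonzero remainder is the constant −5, so the polynomials are coprime and gcd = 1.

1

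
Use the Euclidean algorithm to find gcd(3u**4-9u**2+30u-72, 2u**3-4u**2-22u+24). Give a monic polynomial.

u+3

Repeated division with remainder:
  3u**4-9u**2+30u-72 = ((3/2)u+3)(2u**3-4u**2-22u+24) + (36u**2+60u-144)
  2u**3-4u**2-22u+24 = ((1/18)u-11/54)(36u**2+60u-144) + (-(16/9)u-16/3)
  36u**2+60u-144 = (-(81/4)u+27)(-(16/9)u-16/3) + (0)
Last nonzero remainder: -(16/9)u-16/3. Dividing through by -16/9 gives the monic gcd u+3.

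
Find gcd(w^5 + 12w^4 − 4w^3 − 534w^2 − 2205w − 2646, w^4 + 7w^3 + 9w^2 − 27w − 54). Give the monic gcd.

w^2 + 6w + 9

Repeated division with remainder:
  w^5 + 12w^4 − 4w^3 − 534w^2 − 2205w − 2646 = (w + 5)(w^4 + 7w^3 + 9w^2 − 27w − 54) + (−48w^3 − 552w^2 − 2016w − 2376)
  w^4 + 7w^3 + 9w^2 − 27w − 54 = (−(1/48)w + 3/32)(−48w^3 − 552w^2 − 2016w − 2376) + ((75/4)w^2 + (225/2)w + 675/4)
  −48w^3 − 552w^2 − 2016w − 2376 = (−(64/25)w − 352/25)((75/4)w^2 + (225/2)w + 675/4) + (0)
Last nonzero remainder: (75/4)w^2 + (225/2)w + 675/4. Dividing through by 75/4 gives the monic gcd w^2 + 6w + 9.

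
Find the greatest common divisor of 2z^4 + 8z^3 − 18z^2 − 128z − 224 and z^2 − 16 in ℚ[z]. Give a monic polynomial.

z^2 − 16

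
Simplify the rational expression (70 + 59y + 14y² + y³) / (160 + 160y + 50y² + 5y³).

Apply the Euclidean algorithm:
  y³ + 14y² + 59y + 70 = (1/5)(5y³ + 50y² + 160y + 160) + (4y² + 27y + 38)
  5y³ + 50y² + 160y + 160 = ((5/4)y + 65/16)(4y² + 27y + 38) + ((45/16)y + 45/8)
  4y² + 27y + 38 = ((64/45)y + 304/45)((45/16)y + 45/8) + (0)
Last nonzero remainder: (45/16)y + 45/8. Dividing through by 45/16 gives the monic gcd y + 2.
Cancel y + 2 from numerator and denominator to get the reduced form.

(35 + 12y + y²)/(80 + 40y + 5y²)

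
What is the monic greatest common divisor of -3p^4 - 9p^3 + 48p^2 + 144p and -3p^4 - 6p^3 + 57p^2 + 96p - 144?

Euclidean algorithm in ℚ[p]:
  -3p^4 - 9p^3 + 48p^2 + 144p = (-3p^4 - 6p^3 + 57p^2 + 96p - 144) + (-3p^3 - 9p^2 + 48p + 144)
  -3p^4 - 6p^3 + 57p^2 + 96p - 144 = (p - 1)(-3p^3 - 9p^2 + 48p + 144) + (0)
Last nonzero remainder: -3p^3 - 9p^2 + 48p + 144. Dividing through by -3 gives the monic gcd p^3 + 3p^2 - 16p - 48.

p^3 + 3p^2 - 16p - 48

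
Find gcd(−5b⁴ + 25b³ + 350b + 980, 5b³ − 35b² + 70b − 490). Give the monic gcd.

b³ − 7b² + 14b − 98

Repeated division with remainder:
  −5b⁴ + 25b³ + 350b + 980 = (−b − 2)(5b³ − 35b² + 70b − 490) + (0)
Last nonzero remainder: 5b³ − 35b² + 70b − 490. Dividing through by 5 gives the monic gcd b³ − 7b² + 14b − 98.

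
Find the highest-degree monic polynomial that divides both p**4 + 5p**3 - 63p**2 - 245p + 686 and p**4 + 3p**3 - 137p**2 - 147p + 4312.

p**2 - 49

By polynomial division,
  p**4 + 5p**3 - 63p**2 - 245p + 686 = (p**4 + 3p**3 - 137p**2 - 147p + 4312) + (2p**3 + 74p**2 - 98p - 3626)
  p**4 + 3p**3 - 137p**2 - 147p + 4312 = ((1/2)p - 17)(2p**3 + 74p**2 - 98p - 3626) + (1170p**2 - 57330)
  2p**3 + 74p**2 - 98p - 3626 = ((1/585)p + 37/585)(1170p**2 - 57330) + (0)
Last nonzero remainder: 1170p**2 - 57330. Dividing through by 1170 gives the monic gcd p**2 - 49.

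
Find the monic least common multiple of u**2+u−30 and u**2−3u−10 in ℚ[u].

u**3+3u**2−28u−60

By polynomial division,
  u**2+u−30 = (u**2−3u−10) + (4u−20)
  u**2−3u−10 = ((1/4)u+1/2)(4u−20) + (0)
Last nonzero remainder: 4u−20. Dividing through by 4 gives the monic gcd u−5.
Then lcm(f, g) = f·g / gcd(f, g); expanding and making the result monic gives the answer.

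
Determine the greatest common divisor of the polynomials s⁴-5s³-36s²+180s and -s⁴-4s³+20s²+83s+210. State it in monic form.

s²+s-30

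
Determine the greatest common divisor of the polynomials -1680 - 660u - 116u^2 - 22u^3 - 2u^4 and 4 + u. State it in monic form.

4 + u

By polynomial division,
  -2u^4 - 22u^3 - 116u^2 - 660u - 1680 = (-2u^3 - 14u^2 - 60u - 420)(u + 4) + (0)
The last nonzero remainder u + 4 is already monic.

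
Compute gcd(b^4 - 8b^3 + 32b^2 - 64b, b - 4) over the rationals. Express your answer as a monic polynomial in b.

b - 4

Repeated division with remainder:
  b^4 - 8b^3 + 32b^2 - 64b = (b^3 - 4b^2 + 16b)(b - 4) + (0)
The last nonzero remainder b - 4 is already monic.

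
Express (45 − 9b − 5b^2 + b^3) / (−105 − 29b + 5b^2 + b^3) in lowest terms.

(−3 + b)/(7 + b)

Apply the Euclidean algorithm:
  b^3 − 5b^2 − 9b + 45 = (b^3 + 5b^2 − 29b − 105) + (−10b^2 + 20b + 150)
  b^3 + 5b^2 − 29b − 105 = (−(1/10)b − 7/10)(−10b^2 + 20b + 150) + (0)
Last nonzero remainder: −10b^2 + 20b + 150. Dividing through by −10 gives the monic gcd b^2 − 2b − 15.
Cancel b^2 − 2b − 15 from numerator and denominator to get the reduced form.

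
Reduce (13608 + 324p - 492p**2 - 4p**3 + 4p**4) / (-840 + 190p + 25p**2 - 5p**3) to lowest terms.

(324 - 4p**2)/(-20 + 5p)

Apply the Euclidean algorithm:
  4p**4 - 4p**3 - 492p**2 + 324p + 13608 = (-(4/5)p - 16/5)(-5p**3 + 25p**2 + 190p - 840) + (-260p**2 + 260p + 10920)
  -5p**3 + 25p**2 + 190p - 840 = ((1/52)p - 1/13)(-260p**2 + 260p + 10920) + (0)
Last nonzero remainder: -260p**2 + 260p + 10920. Dividing through by -260 gives the monic gcd p**2 - p - 42.
Cancel p**2 - p - 42 from numerator and denominator to get the reduced form.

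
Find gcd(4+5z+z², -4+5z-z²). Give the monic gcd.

Apply the Euclidean algorithm:
  z²+5z+4 = (-1)(-z²+5z-4) + (10z)
  -z²+5z-4 = (-(1/10)z+1/2)(10z) + (-4)
  10z = (-(5/2)z)(-4) + (0)
The last nonzero remainder is the constant -4, so the polynomials are coprime and gcd = 1.

1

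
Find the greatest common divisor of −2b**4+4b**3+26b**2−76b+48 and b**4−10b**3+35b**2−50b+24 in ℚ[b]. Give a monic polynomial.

b**3−6b**2+11b−6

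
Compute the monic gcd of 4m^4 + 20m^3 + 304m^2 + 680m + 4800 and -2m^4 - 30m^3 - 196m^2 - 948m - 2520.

m^2 + 2m + 30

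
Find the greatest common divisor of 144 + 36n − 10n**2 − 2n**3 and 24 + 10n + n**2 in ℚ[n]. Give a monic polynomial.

6 + n

Repeated division with remainder:
  −2n**3 − 10n**2 + 36n + 144 = (−2n + 10)(n**2 + 10n + 24) + (−16n − 96)
  n**2 + 10n + 24 = (−(1/16)n − 1/4)(−16n − 96) + (0)
Last nonzero remainder: −16n − 96. Dividing through by −16 gives the monic gcd n + 6.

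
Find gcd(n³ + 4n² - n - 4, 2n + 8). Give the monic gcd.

Euclidean algorithm in ℚ[n]:
  n³ + 4n² - n - 4 = ((1/2)n² - 1/2)(2n + 8) + (0)
Last nonzero remainder: 2n + 8. Dividing through by 2 gives the monic gcd n + 4.

n + 4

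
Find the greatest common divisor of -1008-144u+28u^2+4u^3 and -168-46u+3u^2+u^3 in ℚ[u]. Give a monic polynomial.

6+u

Euclidean algorithm in ℚ[u]:
  4u^3+28u^2-144u-1008 = (4)(u^3+3u^2-46u-168) + (16u^2+40u-336)
  u^3+3u^2-46u-168 = ((1/16)u+1/32)(16u^2+40u-336) + (-(105/4)u-315/2)
  16u^2+40u-336 = (-(64/105)u+32/15)(-(105/4)u-315/2) + (0)
Last nonzero remainder: -(105/4)u-315/2. Dividing through by -105/4 gives the monic gcd u+6.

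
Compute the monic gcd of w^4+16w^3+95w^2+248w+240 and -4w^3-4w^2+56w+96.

Repeated division with remainder:
  w^4+16w^3+95w^2+248w+240 = (-(1/4)w-15/4)(-4w^3-4w^2+56w+96) + (94w^2+482w+600)
  -4w^3-4w^2+56w+96 = (-(2/47)w+388/2209)(94w^2+482w+600) + (-(6912/2209)w-20736/2209)
  94w^2+482w+600 = (-(103823/3456)w-55225/864)(-(6912/2209)w-20736/2209) + (0)
Last nonzero remainder: -(6912/2209)w-20736/2209. Dividing through by -6912/2209 gives the monic gcd w+3.

w+3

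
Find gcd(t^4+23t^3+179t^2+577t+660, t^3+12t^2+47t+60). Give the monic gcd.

Apply the Euclidean algorithm:
  t^4+23t^3+179t^2+577t+660 = (t+11)(t^3+12t^2+47t+60) + (0)
The last nonzero remainder t^3+12t^2+47t+60 is already monic.

t^3+12t^2+47t+60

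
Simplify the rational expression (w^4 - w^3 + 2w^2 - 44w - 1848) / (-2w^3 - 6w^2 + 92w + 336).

(-w^2 - 44)/(2w + 8)

Apply the Euclidean algorithm:
  w^4 - w^3 + 2w^2 - 44w - 1848 = (-(1/2)w + 2)(-2w^3 - 6w^2 + 92w + 336) + (60w^2 - 60w - 2520)
  -2w^3 - 6w^2 + 92w + 336 = (-(1/30)w - 2/15)(60w^2 - 60w - 2520) + (0)
Last nonzero remainder: 60w^2 - 60w - 2520. Dividing through by 60 gives the monic gcd w^2 - w - 42.
Cancel w^2 - w - 42 from numerator and denominator to get the reduced form.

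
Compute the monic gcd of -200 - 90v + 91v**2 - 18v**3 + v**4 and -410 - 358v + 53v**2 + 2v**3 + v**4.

-5 - 4v + v**2

Apply the Euclidean algorithm:
  v**4 - 18v**3 + 91v**2 - 90v - 200 = (v**4 + 2v**3 + 53v**2 - 358v - 410) + (-20v**3 + 38v**2 + 268v + 210)
  v**4 + 2v**3 + 53v**2 - 358v - 410 = (-(1/20)v - 39/200)(-20v**3 + 38v**2 + 268v + 210) + ((7381/100)v**2 - (7381/25)v - 7381/20)
  -20v**3 + 38v**2 + 268v + 210 = (-(2000/7381)v - 4200/7381)((7381/100)v**2 - (7381/25)v - 7381/20) + (0)
Last nonzero remainder: (7381/100)v**2 - (7381/25)v - 7381/20. Dividing through by 7381/100 gives the monic gcd v**2 - 4v - 5.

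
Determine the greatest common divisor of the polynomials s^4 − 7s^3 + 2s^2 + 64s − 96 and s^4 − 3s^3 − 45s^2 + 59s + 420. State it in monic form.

s^2 − s − 12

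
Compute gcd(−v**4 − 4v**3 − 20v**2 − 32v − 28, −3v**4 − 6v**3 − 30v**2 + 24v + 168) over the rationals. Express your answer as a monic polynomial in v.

Repeated division with remainder:
  −v**4 − 4v**3 − 20v**2 − 32v − 28 = (1/3)(−3v**4 − 6v**3 − 30v**2 + 24v + 168) + (−2v**3 − 10v**2 − 40v − 84)
  −3v**4 − 6v**3 − 30v**2 + 24v + 168 = ((3/2)v − 9/2)(−2v**3 − 10v**2 − 40v − 84) + (−15v**2 − 30v − 210)
  −2v**3 − 10v**2 − 40v − 84 = ((2/15)v + 2/5)(−15v**2 − 30v − 210) + (0)
Last nonzero remainder: −15v**2 − 30v − 210. Dividing through by −15 gives the monic gcd v**2 + 2v + 14.

v**2 + 2v + 14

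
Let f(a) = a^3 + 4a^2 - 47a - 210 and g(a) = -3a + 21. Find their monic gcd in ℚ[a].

Repeated division with remainder:
  a^3 + 4a^2 - 47a - 210 = (-(1/3)a^2 - (11/3)a - 10)(-3a + 21) + (0)
Last nonzero remainder: -3a + 21. Dividing through by -3 gives the monic gcd a - 7.

a - 7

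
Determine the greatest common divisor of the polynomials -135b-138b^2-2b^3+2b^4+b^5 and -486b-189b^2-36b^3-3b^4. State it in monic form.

Apply the Euclidean algorithm:
  b^5+2b^4-2b^3-138b^2-135b = (-(1/3)b+10/3)(-3b^4-36b^3-189b^2-486b) + (55b^3+330b^2+1485b)
  -3b^4-36b^3-189b^2-486b = (-(3/55)b-18/55)(55b^3+330b^2+1485b) + (0)
Last nonzero remainder: 55b^3+330b^2+1485b. Dividing through by 55 gives the monic gcd b^3+6b^2+27b.

27b+6b^2+b^3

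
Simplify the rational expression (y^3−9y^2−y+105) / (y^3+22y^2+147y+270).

(y^2−12y+35)/(y^2+19y+90)

Repeated division with remainder:
  y^3−9y^2−y+105 = (y^3+22y^2+147y+270) + (−31y^2−148y−165)
  y^3+22y^2+147y+270 = (−(1/31)y−534/961)(−31y^2−148y−165) + ((57120/961)y+171360/961)
  −31y^2−148y−165 = (−(29791/57120)y−10571/11424)((57120/961)y+171360/961) + (0)
Last nonzero remainder: (57120/961)y+171360/961. Dividing through by 57120/961 gives the monic gcd y+3.
Cancel y+3 from numerator and denominator to get the reduced form.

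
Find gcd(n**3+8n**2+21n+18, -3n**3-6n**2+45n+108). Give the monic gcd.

n**2+6n+9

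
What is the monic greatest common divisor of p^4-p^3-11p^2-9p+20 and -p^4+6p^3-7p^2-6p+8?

p^2-5p+4

Apply the Euclidean algorithm:
  p^4-p^3-11p^2-9p+20 = (-1)(-p^4+6p^3-7p^2-6p+8) + (5p^3-18p^2-15p+28)
  -p^4+6p^3-7p^2-6p+8 = (-(1/5)p+12/25)(5p^3-18p^2-15p+28) + (-(34/25)p^2+(34/5)p-136/25)
  5p^3-18p^2-15p+28 = (-(125/34)p-175/34)(-(34/25)p^2+(34/5)p-136/25) + (0)
Last nonzero remainder: -(34/25)p^2+(34/5)p-136/25. Dividing through by -34/25 gives the monic gcd p^2-5p+4.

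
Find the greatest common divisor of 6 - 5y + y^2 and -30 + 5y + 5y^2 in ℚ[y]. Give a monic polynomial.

Repeated division with remainder:
  y^2 - 5y + 6 = (1/5)(5y^2 + 5y - 30) + (-6y + 12)
  5y^2 + 5y - 30 = (-(5/6)y - 5/2)(-6y + 12) + (0)
Last nonzero remainder: -6y + 12. Dividing through by -6 gives the monic gcd y - 2.

-2 + y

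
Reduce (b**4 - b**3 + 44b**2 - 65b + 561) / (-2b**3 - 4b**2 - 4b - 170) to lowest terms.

(-b**2 - 2b - 33)/(2b + 10)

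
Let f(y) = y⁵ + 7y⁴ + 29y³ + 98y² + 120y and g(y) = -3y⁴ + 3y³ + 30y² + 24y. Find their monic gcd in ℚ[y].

y² + 2y

Euclidean algorithm in ℚ[y]:
  y⁵ + 7y⁴ + 29y³ + 98y² + 120y = (-(1/3)y - 8/3)(-3y⁴ + 3y³ + 30y² + 24y) + (47y³ + 186y² + 184y)
  -3y⁴ + 3y³ + 30y² + 24y = (-(3/47)y + 699/2209)(47y³ + 186y² + 184y) + (-(37800/2209)y² - (75600/2209)y)
  47y³ + 186y² + 184y = (-(103823/37800)y - 50807/9450)(-(37800/2209)y² - (75600/2209)y) + (0)
Last nonzero remainder: -(37800/2209)y² - (75600/2209)y. Dividing through by -37800/2209 gives the monic gcd y² + 2y.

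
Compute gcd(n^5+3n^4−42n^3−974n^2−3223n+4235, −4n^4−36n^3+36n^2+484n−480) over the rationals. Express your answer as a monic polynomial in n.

Euclidean algorithm in ℚ[n]:
  n^5+3n^4−42n^3−974n^2−3223n+4235 = (−(1/4)n+3/2)(−4n^4−36n^3+36n^2+484n−480) + (21n^3−907n^2−4069n+4955)
  −4n^4−36n^3+36n^2+484n−480 = (−(4/21)n−4384/441)(21n^3−907n^2−4069n+4955) + (−(4302208/441)n^2−(17208832/441)n+21511040/441)
  21n^3−907n^2−4069n+4955 = (−(9261/4302208)n+437031/4302208)(−(4302208/441)n^2−(17208832/441)n+21511040/441) + (0)
Last nonzero remainder: −(4302208/441)n^2−(17208832/441)n+21511040/441. Dividing through by −4302208/441 gives the monic gcd n^2+4n−5.

n^2+4n−5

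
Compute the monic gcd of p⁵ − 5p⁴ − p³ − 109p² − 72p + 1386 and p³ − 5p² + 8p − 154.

p³ − 5p² + 8p − 154

Apply the Euclidean algorithm:
  p⁵ − 5p⁴ − p³ − 109p² − 72p + 1386 = (p² − 9)(p³ − 5p² + 8p − 154) + (0)
The last nonzero remainder p³ − 5p² + 8p − 154 is already monic.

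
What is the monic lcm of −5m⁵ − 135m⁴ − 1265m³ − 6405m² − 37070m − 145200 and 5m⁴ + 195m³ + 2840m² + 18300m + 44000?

m⁶ + 37m⁵ + 523m⁴ + 3811m³ + 20224m² + 103180m + 290400

Repeated division with remainder:
  −5m⁵ − 135m⁴ − 1265m³ − 6405m² − 37070m − 145200 = (−m + 12)(5m⁴ + 195m³ + 2840m² + 18300m + 44000) + (−765m³ − 22185m² − 212670m − 673200)
  5m⁴ + 195m³ + 2840m² + 18300m + 44000 = (−(1/153)m − 10/153)(−765m³ − 22185m² − 212670m − 673200) + (0)
Last nonzero remainder: −765m³ − 22185m² − 212670m − 673200. Dividing through by −765 gives the monic gcd m³ + 29m² + 278m + 880.
Then lcm(f, g) = f·g / gcd(f, g); expanding and making the result monic gives the answer.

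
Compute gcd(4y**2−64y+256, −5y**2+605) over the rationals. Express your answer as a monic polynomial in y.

1

By polynomial division,
  4y**2−64y+256 = (−4/5)(−5y**2+605) + (−64y+740)
  −5y**2+605 = ((5/64)y+925/1024)(−64y+740) + (−16245/256)
  −64y+740 = ((16384/16245)y−37888/3249)(−16245/256) + (0)
The last nonzero remainder is the constant −16245/256, so the polynomials are coprime and gcd = 1.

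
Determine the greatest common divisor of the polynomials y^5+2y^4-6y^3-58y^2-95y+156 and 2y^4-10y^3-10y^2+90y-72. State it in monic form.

y^3-2y^2-11y+12

Repeated division with remainder:
  y^5+2y^4-6y^3-58y^2-95y+156 = ((1/2)y+7/2)(2y^4-10y^3-10y^2+90y-72) + (34y^3-68y^2-374y+408)
  2y^4-10y^3-10y^2+90y-72 = ((1/17)y-3/17)(34y^3-68y^2-374y+408) + (0)
Last nonzero remainder: 34y^3-68y^2-374y+408. Dividing through by 34 gives the monic gcd y^3-2y^2-11y+12.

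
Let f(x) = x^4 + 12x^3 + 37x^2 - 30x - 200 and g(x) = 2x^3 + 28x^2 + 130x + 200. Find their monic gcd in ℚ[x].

x^3 + 14x^2 + 65x + 100

Repeated division with remainder:
  x^4 + 12x^3 + 37x^2 - 30x - 200 = ((1/2)x - 1)(2x^3 + 28x^2 + 130x + 200) + (0)
Last nonzero remainder: 2x^3 + 28x^2 + 130x + 200. Dividing through by 2 gives the monic gcd x^3 + 14x^2 + 65x + 100.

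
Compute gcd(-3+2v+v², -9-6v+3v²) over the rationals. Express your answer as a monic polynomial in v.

Repeated division with remainder:
  v²+2v-3 = (1/3)(3v²-6v-9) + (4v)
  3v²-6v-9 = ((3/4)v-3/2)(4v) + (-9)
  4v = (-(4/9)v)(-9) + (0)
The last nonzero remainder is the constant -9, so the polynomials are coprime and gcd = 1.

1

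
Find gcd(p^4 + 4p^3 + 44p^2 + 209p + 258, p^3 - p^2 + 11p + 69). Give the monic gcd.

By polynomial division,
  p^4 + 4p^3 + 44p^2 + 209p + 258 = (p + 5)(p^3 - p^2 + 11p + 69) + (38p^2 + 85p - 87)
  p^3 - p^2 + 11p + 69 = ((1/38)p - 123/1444)(38p^2 + 85p - 87) + ((29645/1444)p + 88935/1444)
  38p^2 + 85p - 87 = ((54872/29645)p - 41876/29645)((29645/1444)p + 88935/1444) + (0)
Last nonzero remainder: (29645/1444)p + 88935/1444. Dividing through by 29645/1444 gives the monic gcd p + 3.

p + 3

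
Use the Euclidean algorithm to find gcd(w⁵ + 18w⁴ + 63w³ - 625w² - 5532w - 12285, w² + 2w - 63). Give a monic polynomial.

w² + 2w - 63

By polynomial division,
  w⁵ + 18w⁴ + 63w³ - 625w² - 5532w - 12285 = (w³ + 16w² + 94w + 195)(w² + 2w - 63) + (0)
The last nonzero remainder w² + 2w - 63 is already monic.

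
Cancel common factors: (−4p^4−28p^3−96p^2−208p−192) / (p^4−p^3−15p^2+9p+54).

Repeated division with remainder:
  −4p^4−28p^3−96p^2−208p−192 = (−4)(p^4−p^3−15p^2+9p+54) + (−32p^3−156p^2−172p+24)
  p^4−p^3−15p^2+9p+54 = (−(1/32)p+47/256)(−32p^3−156p^2−172p+24) + ((529/64)p^2+(2645/64)p+1587/32)
  −32p^3−156p^2−172p+24 = (−(2048/529)p+256/529)((529/64)p^2+(2645/64)p+1587/32) + (0)
Last nonzero remainder: (529/64)p^2+(2645/64)p+1587/32. Dividing through by 529/64 gives the monic gcd p^2+5p+6.
Cancel p^2+5p+6 from numerator and denominator to get the reduced form.

(−4p^2−8p−32)/(p^2−6p+9)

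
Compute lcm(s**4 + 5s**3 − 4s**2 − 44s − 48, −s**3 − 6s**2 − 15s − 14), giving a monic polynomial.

s**6 + 9s**5 + 23s**4 − 25s**3 − 252s**2 − 500s − 336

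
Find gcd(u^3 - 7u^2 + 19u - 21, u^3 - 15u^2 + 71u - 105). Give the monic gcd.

u - 3

Euclidean algorithm in ℚ[u]:
  u^3 - 7u^2 + 19u - 21 = (u^3 - 15u^2 + 71u - 105) + (8u^2 - 52u + 84)
  u^3 - 15u^2 + 71u - 105 = ((1/8)u - 17/16)(8u^2 - 52u + 84) + ((21/4)u - 63/4)
  8u^2 - 52u + 84 = ((32/21)u - 16/3)((21/4)u - 63/4) + (0)
Last nonzero remainder: (21/4)u - 63/4. Dividing through by 21/4 gives the monic gcd u - 3.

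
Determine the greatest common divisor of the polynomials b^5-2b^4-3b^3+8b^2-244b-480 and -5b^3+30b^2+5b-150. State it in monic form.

Repeated division with remainder:
  b^5-2b^4-3b^3+8b^2-244b-480 = (-(1/5)b^2-(4/5)b-22/5)(-5b^3+30b^2+5b-150) + (114b^2-342b-1140)
  -5b^3+30b^2+5b-150 = (-(5/114)b+5/38)(114b^2-342b-1140) + (0)
Last nonzero remainder: 114b^2-342b-1140. Dividing through by 114 gives the monic gcd b^2-3b-10.

b^2-3b-10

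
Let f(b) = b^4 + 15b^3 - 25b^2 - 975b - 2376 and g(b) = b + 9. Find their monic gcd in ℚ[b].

Apply the Euclidean algorithm:
  b^4 + 15b^3 - 25b^2 - 975b - 2376 = (b^3 + 6b^2 - 79b - 264)(b + 9) + (0)
The last nonzero remainder b + 9 is already monic.

b + 9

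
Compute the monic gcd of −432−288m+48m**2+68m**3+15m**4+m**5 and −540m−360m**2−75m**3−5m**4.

108+72m+15m**2+m**3

Apply the Euclidean algorithm:
  m**5+15m**4+68m**3+48m**2−288m−432 = (−(1/5)m)(−5m**4−75m**3−360m**2−540m) + (−4m**3−60m**2−288m−432)
  −5m**4−75m**3−360m**2−540m = ((5/4)m)(−4m**3−60m**2−288m−432) + (0)
Last nonzero remainder: −4m**3−60m**2−288m−432. Dividing through by −4 gives the monic gcd m**3+15m**2+72m+108.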